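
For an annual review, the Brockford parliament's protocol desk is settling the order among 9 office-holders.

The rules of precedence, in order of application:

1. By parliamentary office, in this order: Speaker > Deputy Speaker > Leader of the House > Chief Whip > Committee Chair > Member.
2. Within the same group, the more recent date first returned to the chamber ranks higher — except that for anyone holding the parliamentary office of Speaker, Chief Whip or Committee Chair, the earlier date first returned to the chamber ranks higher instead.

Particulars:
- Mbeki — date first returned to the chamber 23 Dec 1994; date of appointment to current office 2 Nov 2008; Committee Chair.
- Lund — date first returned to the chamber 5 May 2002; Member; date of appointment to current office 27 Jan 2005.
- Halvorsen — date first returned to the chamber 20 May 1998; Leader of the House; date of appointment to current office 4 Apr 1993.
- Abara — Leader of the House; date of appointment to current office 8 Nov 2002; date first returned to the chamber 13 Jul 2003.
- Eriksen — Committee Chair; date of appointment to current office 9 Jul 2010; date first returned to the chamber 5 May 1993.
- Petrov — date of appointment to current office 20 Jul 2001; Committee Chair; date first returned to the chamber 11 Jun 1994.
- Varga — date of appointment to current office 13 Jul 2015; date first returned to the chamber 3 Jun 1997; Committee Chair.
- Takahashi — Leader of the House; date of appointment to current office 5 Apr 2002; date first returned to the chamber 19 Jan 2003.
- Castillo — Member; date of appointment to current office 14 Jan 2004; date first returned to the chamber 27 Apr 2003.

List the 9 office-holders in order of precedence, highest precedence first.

By parliamentary office: Abara, Takahashi and Halvorsen (Leader of the House); then Eriksen, Petrov, Mbeki and Varga (Committee Chair); then Castillo and Lund (Member).
Among Abara, Takahashi and Halvorsen, by date first returned to the chamber (later first): Abara (13 Jul 2003) before Takahashi (19 Jan 2003) before Halvorsen (20 May 1998).
Among Eriksen, Petrov, Mbeki and Varga, by date first returned to the chamber (earlier first) (reversed rule for this group): Eriksen (5 May 1993) before Petrov (11 Jun 1994) before Mbeki (23 Dec 1994) before Varga (3 Jun 1997).
Among Castillo and Lund, by date first returned to the chamber (later first): Castillo (27 Apr 2003) before Lund (5 May 2002).
Full order: Abara, Takahashi, Halvorsen, Eriksen, Petrov, Mbeki, Varga, Castillo, Lund.

Abara, Takahashi, Halvorsen, Eriksen, Petrov, Mbeki, Varga, Castillo, Lund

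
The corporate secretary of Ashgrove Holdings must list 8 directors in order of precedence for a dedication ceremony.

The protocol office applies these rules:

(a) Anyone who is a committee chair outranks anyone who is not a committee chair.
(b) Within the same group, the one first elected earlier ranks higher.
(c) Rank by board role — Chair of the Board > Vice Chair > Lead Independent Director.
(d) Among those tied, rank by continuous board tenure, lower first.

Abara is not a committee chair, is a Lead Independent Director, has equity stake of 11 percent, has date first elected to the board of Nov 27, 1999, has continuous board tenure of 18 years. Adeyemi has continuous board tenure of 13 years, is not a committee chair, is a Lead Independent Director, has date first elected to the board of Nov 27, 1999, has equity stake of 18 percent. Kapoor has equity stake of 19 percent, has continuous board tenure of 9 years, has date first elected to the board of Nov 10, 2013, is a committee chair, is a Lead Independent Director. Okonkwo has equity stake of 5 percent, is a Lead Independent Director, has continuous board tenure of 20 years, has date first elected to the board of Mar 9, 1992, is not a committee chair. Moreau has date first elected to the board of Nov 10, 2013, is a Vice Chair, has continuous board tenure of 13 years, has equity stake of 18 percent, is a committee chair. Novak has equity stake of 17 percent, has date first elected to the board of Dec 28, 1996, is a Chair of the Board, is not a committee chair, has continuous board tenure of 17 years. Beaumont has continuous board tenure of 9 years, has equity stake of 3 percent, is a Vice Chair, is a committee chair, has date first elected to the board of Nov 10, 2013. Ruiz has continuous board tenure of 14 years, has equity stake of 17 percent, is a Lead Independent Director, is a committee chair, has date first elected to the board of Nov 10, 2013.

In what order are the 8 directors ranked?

By the first rule: Beaumont, Moreau, Kapoor and Ruiz (each a committee chair); then Okonkwo, Novak, Adeyemi and Abara (each not a committee chair).
Beaumont, Moreau, Kapoor and Ruiz all have date first elected to the board Nov 10, 2013, so the next rule applies.
Among Beaumont, Moreau, Kapoor and Ruiz, by board role: Beaumont and Moreau (Vice Chair) before Kapoor and Ruiz (Lead Independent Director).
Among Beaumont and Moreau, by continuous board tenure (lower first): Beaumont (9 years) before Moreau (13 years).
Among Kapoor and Ruiz, by continuous board tenure (lower first): Kapoor (9 years) before Ruiz (14 years).
Among Okonkwo, Novak, Adeyemi and Abara, by date first elected to the board (earlier first): Okonkwo (Mar 9, 1992) before Novak (Dec 28, 1996) before Adeyemi and Abara (Nov 27, 1999).
Adeyemi and Abara are each Lead Independent Director, so the next rule applies.
Among Adeyemi and Abara, by continuous board tenure (lower first): Adeyemi (13 years) before Abara (18 years).
Full order: Beaumont, Moreau, Kapoor, Ruiz, Okonkwo, Novak, Adeyemi, Abara.

Beaumont, Moreau, Kapoor, Ruiz, Okonkwo, Novak, Adeyemi, Abara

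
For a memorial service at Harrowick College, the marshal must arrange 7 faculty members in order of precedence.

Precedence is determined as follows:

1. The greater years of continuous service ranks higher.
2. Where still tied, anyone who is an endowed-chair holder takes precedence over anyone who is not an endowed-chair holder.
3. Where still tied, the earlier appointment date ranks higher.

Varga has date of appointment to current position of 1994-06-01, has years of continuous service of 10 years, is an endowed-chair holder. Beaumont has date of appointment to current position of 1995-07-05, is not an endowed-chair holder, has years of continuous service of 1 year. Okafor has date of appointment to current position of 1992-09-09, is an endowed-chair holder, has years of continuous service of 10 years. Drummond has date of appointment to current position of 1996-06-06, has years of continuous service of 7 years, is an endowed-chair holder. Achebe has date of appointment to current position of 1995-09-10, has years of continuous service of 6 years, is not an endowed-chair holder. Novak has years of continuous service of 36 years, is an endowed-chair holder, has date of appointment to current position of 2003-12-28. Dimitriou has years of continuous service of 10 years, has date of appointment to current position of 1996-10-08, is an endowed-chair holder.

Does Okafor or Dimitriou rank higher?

Okafor

By years of continuous service (higher first): Novak (36 years); then Okafor, Varga and Dimitriou (each 10 years); then Drummond (7 years); then Achebe (6 years); then Beaumont (1 year).
Okafor, Varga and Dimitriou are each an endowed-chair holder, so the next rule applies.
Among Okafor, Varga and Dimitriou, by date of appointment to current position (earlier first): Okafor (1992-09-09) before Varga (1994-06-01) before Dimitriou (1996-10-08).
So Okafor takes precedence.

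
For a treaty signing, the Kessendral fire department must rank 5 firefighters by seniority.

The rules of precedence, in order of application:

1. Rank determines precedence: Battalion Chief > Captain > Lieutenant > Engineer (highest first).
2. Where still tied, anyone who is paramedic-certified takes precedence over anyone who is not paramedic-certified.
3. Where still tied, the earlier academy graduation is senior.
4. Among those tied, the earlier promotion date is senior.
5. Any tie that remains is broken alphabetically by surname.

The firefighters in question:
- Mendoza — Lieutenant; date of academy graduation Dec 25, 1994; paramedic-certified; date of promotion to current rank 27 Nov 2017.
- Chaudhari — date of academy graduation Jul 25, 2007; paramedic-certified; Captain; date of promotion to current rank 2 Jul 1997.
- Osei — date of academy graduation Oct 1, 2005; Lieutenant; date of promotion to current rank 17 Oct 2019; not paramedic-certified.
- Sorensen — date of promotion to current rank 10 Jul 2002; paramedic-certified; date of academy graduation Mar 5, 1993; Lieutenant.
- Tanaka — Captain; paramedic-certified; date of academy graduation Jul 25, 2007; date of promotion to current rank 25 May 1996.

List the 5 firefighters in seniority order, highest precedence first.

By rank: Tanaka and Chaudhari (Captain); then Sorensen, Mendoza and Osei (Lieutenant).
Tanaka and Chaudhari are each paramedic-certified, so the next rule applies.
Tanaka and Chaudhari both have date of academy graduation Jul 25, 2007, so the next rule applies.
Among Tanaka and Chaudhari, by date of promotion to current rank (earlier first): Tanaka (25 May 1996) before Chaudhari (2 Jul 1997).
Among Sorensen, Mendoza and Osei, paramedic-certified before not paramedic-certified: Sorensen and Mendoza (paramedic-certified) before Osei (not paramedic-certified).
Among Sorensen and Mendoza, by date of academy graduation (earlier first): Sorensen (Mar 5, 1993) before Mendoza (Dec 25, 1994).
Full order: Tanaka, Chaudhari, Sorensen, Mendoza, Osei.

Tanaka, Chaudhari, Sorensen, Mendoza, Osei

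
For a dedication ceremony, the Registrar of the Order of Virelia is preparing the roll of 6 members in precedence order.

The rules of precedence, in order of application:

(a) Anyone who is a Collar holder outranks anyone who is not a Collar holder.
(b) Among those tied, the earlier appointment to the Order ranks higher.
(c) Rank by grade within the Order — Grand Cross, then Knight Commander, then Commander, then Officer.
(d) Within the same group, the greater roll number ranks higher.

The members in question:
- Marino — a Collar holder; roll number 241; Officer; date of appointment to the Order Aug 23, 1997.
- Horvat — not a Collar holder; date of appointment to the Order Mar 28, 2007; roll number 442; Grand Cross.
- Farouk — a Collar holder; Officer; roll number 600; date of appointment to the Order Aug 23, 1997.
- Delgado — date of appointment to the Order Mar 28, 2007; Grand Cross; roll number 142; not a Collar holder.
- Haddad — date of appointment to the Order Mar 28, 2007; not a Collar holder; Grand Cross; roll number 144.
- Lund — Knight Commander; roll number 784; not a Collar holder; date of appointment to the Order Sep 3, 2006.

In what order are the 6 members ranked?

Farouk, Marino, Lund, Horvat, Haddad, Delgado

By the first rule: Farouk and Marino (both a Collar holder); then Lund, Horvat, Haddad and Delgado (each not a Collar holder).
Farouk and Marino both have date of appointment to the Order Aug 23, 1997, so the next rule applies.
Farouk and Marino are each Officer, so the next rule applies.
Among Farouk and Marino, by roll number (higher first): Farouk (600) before Marino (241).
Among Lund, Horvat, Haddad and Delgado, by date of appointment to the Order (earlier first): Lund (Sep 3, 2006) before Horvat, Haddad and Delgado (Mar 28, 2007).
Horvat, Haddad and Delgado are each Grand Cross, so the next rule applies.
Among Horvat, Haddad and Delgado, by roll number (higher first): Horvat (442) before Haddad (144) before Delgado (142).
Full order: Farouk, Marino, Lund, Horvat, Haddad, Delgado.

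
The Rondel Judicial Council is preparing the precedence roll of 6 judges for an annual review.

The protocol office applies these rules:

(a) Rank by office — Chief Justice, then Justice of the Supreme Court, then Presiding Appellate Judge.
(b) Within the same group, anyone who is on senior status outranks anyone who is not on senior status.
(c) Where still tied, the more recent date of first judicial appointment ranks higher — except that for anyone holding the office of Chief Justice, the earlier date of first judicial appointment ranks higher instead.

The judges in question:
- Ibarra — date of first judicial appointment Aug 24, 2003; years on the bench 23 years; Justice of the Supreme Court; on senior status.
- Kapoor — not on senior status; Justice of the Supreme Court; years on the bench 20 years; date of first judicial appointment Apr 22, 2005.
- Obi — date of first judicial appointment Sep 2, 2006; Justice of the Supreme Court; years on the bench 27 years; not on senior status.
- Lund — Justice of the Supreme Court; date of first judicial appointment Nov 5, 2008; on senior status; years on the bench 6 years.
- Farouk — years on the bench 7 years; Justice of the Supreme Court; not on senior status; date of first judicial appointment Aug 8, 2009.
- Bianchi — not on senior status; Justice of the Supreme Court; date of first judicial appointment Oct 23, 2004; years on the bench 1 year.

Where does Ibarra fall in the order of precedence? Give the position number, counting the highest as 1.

By office: Lund, Ibarra, Farouk, Obi, Kapoor and Bianchi (Justice of the Supreme Court).
Among Lund, Ibarra, Farouk, Obi, Kapoor and Bianchi, on senior status before not on senior status: Lund and Ibarra (on senior status) before Farouk, Obi, Kapoor and Bianchi (not on senior status).
Among Lund and Ibarra, by date of first judicial appointment (later first): Lund (Nov 5, 2008) before Ibarra (Aug 24, 2003).
Among Farouk, Obi, Kapoor and Bianchi, by date of first judicial appointment (later first): Farouk (Aug 8, 2009) before Obi (Sep 2, 2006) before Kapoor (Apr 22, 2005) before Bianchi (Oct 23, 2004).
Order: Lund, Ibarra, Farouk, Obi, Kapoor, Bianchi. So position 2.

2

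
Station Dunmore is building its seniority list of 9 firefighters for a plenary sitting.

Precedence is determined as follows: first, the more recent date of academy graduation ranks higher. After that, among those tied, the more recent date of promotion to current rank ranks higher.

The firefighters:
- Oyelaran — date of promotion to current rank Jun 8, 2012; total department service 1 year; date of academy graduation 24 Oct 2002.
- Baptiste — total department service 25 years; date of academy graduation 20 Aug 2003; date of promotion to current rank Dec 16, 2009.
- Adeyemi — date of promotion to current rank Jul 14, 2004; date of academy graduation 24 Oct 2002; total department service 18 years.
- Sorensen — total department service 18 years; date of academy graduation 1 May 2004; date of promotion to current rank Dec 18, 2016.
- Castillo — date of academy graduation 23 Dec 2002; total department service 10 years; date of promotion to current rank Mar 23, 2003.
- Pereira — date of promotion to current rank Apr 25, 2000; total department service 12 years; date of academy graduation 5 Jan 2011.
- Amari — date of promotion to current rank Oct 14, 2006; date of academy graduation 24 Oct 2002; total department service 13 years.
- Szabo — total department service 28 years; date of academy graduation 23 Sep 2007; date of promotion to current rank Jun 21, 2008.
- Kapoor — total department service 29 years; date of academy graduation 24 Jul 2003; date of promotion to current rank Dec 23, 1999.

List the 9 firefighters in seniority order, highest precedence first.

Pereira, Szabo, Sorensen, Baptiste, Kapoor, Castillo, Oyelaran, Amari, Adeyemi

By date of academy graduation (later first): Pereira (5 Jan 2011); then Szabo (23 Sep 2007); then Sorensen (1 May 2004); then Baptiste (20 Aug 2003); then Kapoor (24 Jul 2003); then Castillo (23 Dec 2002); then Oyelaran, Amari and Adeyemi (each 24 Oct 2002).
Among Oyelaran, Amari and Adeyemi, by date of promotion to current rank (later first): Oyelaran (Jun 8, 2012) before Amari (Oct 14, 2006) before Adeyemi (Jul 14, 2004).
Full order: Pereira, Szabo, Sorensen, Baptiste, Kapoor, Castillo, Oyelaran, Amari, Adeyemi.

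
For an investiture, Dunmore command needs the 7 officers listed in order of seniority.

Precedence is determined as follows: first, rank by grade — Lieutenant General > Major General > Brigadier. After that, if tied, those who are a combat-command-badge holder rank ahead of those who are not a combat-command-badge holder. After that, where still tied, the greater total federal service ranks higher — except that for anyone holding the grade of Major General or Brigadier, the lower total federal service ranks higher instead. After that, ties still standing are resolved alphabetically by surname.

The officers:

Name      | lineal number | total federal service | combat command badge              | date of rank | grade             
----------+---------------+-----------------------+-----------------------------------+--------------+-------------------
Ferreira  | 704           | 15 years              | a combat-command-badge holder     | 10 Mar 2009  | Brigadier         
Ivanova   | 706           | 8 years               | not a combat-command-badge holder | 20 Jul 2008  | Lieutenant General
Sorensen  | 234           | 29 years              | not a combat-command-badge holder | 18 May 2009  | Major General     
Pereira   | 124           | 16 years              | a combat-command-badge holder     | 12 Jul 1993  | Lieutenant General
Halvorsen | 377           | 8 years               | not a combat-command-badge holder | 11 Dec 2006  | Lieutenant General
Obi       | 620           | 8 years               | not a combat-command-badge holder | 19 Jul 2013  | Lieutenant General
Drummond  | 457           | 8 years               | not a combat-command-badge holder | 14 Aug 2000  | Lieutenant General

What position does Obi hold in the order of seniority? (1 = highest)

5

By grade: Pereira, Drummond, Halvorsen, Ivanova and Obi (Lieutenant General); then Sorensen (Major General); then Ferreira (Brigadier).
Among Pereira, Drummond, Halvorsen, Ivanova and Obi, a combat-command-badge holder before not a combat-command-badge holder: Pereira (a combat-command-badge holder) before Drummond, Halvorsen, Ivanova and Obi (not a combat-command-badge holder).
Drummond, Halvorsen, Ivanova and Obi all have total federal service 8 years, so the next rule applies.
Among Drummond, Halvorsen, Ivanova and Obi, alphabetically by surname: Drummond before Halvorsen before Ivanova before Obi.
Order: Pereira, Drummond, Halvorsen, Ivanova, Obi, Sorensen, Ferreira. So position 5.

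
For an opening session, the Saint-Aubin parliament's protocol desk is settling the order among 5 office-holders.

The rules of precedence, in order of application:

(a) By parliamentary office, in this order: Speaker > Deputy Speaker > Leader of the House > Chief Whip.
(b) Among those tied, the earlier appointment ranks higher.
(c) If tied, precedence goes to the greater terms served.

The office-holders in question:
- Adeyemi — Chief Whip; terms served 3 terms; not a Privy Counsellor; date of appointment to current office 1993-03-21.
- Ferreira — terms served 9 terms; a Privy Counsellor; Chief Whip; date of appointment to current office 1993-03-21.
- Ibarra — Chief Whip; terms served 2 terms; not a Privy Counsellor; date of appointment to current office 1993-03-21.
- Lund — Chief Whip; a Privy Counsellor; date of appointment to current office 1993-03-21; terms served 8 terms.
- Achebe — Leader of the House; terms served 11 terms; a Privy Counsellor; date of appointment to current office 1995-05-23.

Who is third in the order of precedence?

Lund

By parliamentary office: Achebe (Leader of the House); then Ferreira, Lund, Adeyemi and Ibarra (Chief Whip).
Ferreira, Lund, Adeyemi and Ibarra all have date of appointment to current office 1993-03-21, so the next rule applies.
Among Ferreira, Lund, Adeyemi and Ibarra, by terms served (higher first): Ferreira (9 terms) before Lund (8 terms) before Adeyemi (3 terms) before Ibarra (2 terms).
Order: Achebe, Ferreira, Lund, Adeyemi, Ibarra.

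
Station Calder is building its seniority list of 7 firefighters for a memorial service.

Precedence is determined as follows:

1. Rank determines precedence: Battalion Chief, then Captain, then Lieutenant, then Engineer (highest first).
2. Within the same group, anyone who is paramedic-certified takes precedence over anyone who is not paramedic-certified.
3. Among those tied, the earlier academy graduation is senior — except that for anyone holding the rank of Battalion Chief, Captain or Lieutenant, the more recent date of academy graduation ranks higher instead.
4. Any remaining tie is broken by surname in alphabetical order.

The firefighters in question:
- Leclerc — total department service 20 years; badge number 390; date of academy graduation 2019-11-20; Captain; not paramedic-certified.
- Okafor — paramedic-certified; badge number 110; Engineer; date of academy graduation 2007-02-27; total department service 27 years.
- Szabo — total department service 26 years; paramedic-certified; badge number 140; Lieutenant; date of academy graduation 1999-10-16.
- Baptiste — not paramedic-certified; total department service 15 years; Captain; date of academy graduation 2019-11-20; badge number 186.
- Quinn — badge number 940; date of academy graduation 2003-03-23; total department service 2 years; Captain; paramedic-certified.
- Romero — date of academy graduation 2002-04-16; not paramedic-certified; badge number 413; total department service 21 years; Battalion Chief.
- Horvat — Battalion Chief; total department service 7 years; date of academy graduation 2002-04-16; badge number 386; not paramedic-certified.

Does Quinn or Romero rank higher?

By rank: Horvat and Romero (Battalion Chief); then Quinn, Baptiste and Leclerc (Captain); then Szabo (Lieutenant); then Okafor (Engineer).
Horvat and Romero are each not paramedic-certified, so the next rule applies.
Horvat and Romero both have date of academy graduation 2002-04-16, so the next rule applies.
Among Horvat and Romero, alphabetically by surname: Horvat before Romero.
Among Quinn, Baptiste and Leclerc, paramedic-certified before not paramedic-certified: Quinn (paramedic-certified) before Baptiste and Leclerc (not paramedic-certified).
Baptiste and Leclerc both have date of academy graduation 2019-11-20, so the next rule applies.
Among Baptiste and Leclerc, alphabetically by surname: Baptiste before Leclerc.
So Romero takes precedence.

Romero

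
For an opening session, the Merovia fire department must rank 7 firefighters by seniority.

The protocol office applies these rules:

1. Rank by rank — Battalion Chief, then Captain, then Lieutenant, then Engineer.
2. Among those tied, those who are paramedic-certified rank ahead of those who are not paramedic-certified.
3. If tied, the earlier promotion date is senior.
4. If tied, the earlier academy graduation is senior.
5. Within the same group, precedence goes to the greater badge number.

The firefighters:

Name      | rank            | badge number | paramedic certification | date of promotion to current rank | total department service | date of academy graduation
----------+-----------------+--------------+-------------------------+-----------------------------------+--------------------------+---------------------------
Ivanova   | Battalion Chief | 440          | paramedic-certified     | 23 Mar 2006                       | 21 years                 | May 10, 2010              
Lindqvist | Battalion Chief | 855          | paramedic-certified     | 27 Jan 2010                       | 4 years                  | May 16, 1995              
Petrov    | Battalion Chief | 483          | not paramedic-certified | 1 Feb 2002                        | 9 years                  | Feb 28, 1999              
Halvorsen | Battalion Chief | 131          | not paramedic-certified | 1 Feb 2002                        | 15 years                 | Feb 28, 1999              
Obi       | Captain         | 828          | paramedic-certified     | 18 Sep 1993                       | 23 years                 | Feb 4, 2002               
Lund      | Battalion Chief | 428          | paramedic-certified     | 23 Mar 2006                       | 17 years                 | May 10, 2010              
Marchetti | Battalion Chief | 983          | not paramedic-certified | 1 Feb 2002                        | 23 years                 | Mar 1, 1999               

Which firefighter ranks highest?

By rank: Ivanova, Lund, Lindqvist, Petrov, Halvorsen and Marchetti (Battalion Chief); then Obi (Captain).
Among Ivanova, Lund, Lindqvist, Petrov, Halvorsen and Marchetti, paramedic-certified before not paramedic-certified: Ivanova, Lund and Lindqvist (paramedic-certified) before Petrov, Halvorsen and Marchetti (not paramedic-certified).
Among Ivanova, Lund and Lindqvist, by date of promotion to current rank (earlier first): Ivanova and Lund (23 Mar 2006) before Lindqvist (27 Jan 2010).
Ivanova and Lund both have date of academy graduation May 10, 2010, so the next rule applies.
Among Ivanova and Lund, by badge number (higher first): Ivanova (440) before Lund (428).
Petrov, Halvorsen and Marchetti all have date of promotion to current rank 1 Feb 2002, so the next rule applies.
Among Petrov, Halvorsen and Marchetti, by date of academy graduation (earlier first): Petrov and Halvorsen (Feb 28, 1999) before Marchetti (Mar 1, 1999).
Among Petrov and Halvorsen, by badge number (higher first): Petrov (483) before Halvorsen (131).
Order: Ivanova, Lund, Lindqvist, Petrov, Halvorsen, Marchetti, Obi.

Ivanova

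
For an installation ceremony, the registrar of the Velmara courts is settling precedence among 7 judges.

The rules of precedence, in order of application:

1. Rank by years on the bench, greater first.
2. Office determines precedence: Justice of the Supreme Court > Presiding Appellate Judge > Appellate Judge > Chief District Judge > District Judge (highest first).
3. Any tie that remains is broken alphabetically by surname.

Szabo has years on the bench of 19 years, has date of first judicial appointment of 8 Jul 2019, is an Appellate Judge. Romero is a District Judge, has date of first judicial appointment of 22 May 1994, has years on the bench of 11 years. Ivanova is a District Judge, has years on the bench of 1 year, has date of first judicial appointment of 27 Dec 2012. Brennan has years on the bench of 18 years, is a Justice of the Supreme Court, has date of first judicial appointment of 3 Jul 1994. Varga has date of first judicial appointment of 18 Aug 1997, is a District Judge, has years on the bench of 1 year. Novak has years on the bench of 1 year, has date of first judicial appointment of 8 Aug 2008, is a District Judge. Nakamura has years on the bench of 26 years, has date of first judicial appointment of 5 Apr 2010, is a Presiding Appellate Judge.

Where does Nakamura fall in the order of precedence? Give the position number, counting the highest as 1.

By years on the bench (higher first): Nakamura (26 years); then Szabo (19 years); then Brennan (18 years); then Romero (11 years); then Ivanova, Novak and Varga (each 1 year).
Ivanova, Novak and Varga are each District Judge, so the next rule applies.
Among Ivanova, Novak and Varga, alphabetically by surname: Ivanova before Novak before Varga.
Order: Nakamura, Szabo, Brennan, Romero, Ivanova, Novak, Varga. So position 1.

1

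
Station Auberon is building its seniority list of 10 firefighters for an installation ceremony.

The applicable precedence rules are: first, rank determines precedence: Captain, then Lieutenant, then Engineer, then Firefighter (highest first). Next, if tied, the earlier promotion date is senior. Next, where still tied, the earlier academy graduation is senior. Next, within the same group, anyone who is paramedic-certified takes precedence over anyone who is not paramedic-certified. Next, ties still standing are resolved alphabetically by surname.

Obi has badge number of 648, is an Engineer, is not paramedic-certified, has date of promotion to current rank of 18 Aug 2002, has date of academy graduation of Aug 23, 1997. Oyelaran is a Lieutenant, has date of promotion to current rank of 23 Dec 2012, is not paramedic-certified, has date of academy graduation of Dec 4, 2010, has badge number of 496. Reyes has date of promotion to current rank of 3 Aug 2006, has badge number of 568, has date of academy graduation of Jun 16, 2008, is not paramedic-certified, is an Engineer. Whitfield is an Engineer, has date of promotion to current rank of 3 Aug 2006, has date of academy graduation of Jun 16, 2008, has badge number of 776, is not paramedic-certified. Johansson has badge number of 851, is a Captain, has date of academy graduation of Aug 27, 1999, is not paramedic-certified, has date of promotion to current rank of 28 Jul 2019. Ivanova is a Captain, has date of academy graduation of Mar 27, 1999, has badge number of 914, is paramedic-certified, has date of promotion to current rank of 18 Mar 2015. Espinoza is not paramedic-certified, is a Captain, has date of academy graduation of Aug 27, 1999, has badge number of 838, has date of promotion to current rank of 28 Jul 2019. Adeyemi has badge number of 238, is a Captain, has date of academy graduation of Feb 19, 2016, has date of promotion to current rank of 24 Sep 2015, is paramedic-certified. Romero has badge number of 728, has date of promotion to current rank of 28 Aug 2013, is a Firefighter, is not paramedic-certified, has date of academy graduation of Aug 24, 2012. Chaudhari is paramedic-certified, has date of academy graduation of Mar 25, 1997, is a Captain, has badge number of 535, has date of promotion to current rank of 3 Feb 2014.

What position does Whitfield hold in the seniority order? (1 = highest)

9

By rank: Chaudhari, Ivanova, Adeyemi, Espinoza and Johansson (Captain); then Oyelaran (Lieutenant); then Obi, Reyes and Whitfield (Engineer); then Romero (Firefighter).
Among Chaudhari, Ivanova, Adeyemi, Espinoza and Johansson, by date of promotion to current rank (earlier first): Chaudhari (3 Feb 2014) before Ivanova (18 Mar 2015) before Adeyemi (24 Sep 2015) before Espinoza and Johansson (28 Jul 2019).
Espinoza and Johansson both have date of academy graduation Aug 27, 1999, so the next rule applies.
Espinoza and Johansson are each not paramedic-certified, so the next rule applies.
Among Espinoza and Johansson, alphabetically by surname: Espinoza before Johansson.
Among Obi, Reyes and Whitfield, by date of promotion to current rank (earlier first): Obi (18 Aug 2002) before Reyes and Whitfield (3 Aug 2006).
Reyes and Whitfield both have date of academy graduation Jun 16, 2008, so the next rule applies.
Reyes and Whitfield are each not paramedic-certified, so the next rule applies.
Among Reyes and Whitfield, alphabetically by surname: Reyes before Whitfield.
Order: Chaudhari, Ivanova, Adeyemi, Espinoza, Johansson, Oyelaran, Obi, Reyes, Whitfield, Romero. So position 9.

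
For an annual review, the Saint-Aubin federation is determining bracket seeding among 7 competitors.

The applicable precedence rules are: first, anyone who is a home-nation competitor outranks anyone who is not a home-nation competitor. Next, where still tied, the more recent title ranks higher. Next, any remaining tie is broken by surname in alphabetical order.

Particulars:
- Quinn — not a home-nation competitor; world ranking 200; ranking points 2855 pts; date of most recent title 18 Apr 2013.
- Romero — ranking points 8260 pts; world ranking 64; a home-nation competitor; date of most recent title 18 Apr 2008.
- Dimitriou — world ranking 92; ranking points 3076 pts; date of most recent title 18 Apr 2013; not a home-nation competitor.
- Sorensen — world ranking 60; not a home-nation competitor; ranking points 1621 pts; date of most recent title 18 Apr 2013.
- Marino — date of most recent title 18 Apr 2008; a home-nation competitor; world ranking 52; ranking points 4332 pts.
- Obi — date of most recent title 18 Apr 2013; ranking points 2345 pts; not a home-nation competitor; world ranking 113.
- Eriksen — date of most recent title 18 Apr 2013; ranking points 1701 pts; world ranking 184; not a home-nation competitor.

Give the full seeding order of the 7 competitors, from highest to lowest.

Marino, Romero, Dimitriou, Eriksen, Obi, Quinn, Sorensen

By the first rule: Marino and Romero (both a home-nation competitor); then Dimitriou, Eriksen, Obi, Quinn and Sorensen (each not a home-nation competitor).
Marino and Romero both have date of most recent title 18 Apr 2008, so the next rule applies.
Among Marino and Romero, alphabetically by surname: Marino before Romero.
Dimitriou, Eriksen, Obi, Quinn and Sorensen all have date of most recent title 18 Apr 2013, so the next rule applies.
Among Dimitriou, Eriksen, Obi, Quinn and Sorensen, alphabetically by surname: Dimitriou before Eriksen before Obi before Quinn before Sorensen.
Full order: Marino, Romero, Dimitriou, Eriksen, Obi, Quinn, Sorensen.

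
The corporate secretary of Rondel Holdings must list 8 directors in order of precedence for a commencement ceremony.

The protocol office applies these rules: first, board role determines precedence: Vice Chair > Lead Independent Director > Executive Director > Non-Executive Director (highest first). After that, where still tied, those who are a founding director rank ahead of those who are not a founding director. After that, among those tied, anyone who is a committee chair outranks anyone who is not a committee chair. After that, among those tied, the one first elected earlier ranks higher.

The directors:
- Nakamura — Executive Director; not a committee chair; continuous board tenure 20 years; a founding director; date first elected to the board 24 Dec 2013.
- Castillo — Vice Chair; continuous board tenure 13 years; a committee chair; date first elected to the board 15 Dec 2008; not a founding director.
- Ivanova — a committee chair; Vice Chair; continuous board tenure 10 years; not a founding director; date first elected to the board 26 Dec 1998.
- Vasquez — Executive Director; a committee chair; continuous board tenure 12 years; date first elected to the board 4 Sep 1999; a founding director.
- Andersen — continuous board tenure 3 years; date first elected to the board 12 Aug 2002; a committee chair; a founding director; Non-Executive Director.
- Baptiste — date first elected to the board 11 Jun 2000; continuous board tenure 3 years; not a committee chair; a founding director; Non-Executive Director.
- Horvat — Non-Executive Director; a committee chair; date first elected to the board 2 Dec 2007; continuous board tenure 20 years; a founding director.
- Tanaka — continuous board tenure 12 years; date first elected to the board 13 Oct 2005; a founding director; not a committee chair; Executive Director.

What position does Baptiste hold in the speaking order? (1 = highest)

8

By board role: Ivanova and Castillo (Vice Chair); then Vasquez, Tanaka and Nakamura (Executive Director); then Andersen, Horvat and Baptiste (Non-Executive Director).
Ivanova and Castillo are each not a founding director, so the next rule applies.
Ivanova and Castillo are each a committee chair, so the next rule applies.
Among Ivanova and Castillo, by date first elected to the board (earlier first): Ivanova (26 Dec 1998) before Castillo (15 Dec 2008).
Vasquez, Tanaka and Nakamura are each a founding director, so the next rule applies.
Among Vasquez, Tanaka and Nakamura, a committee chair before not a committee chair: Vasquez (a committee chair) before Tanaka and Nakamura (not a committee chair).
Among Tanaka and Nakamura, by date first elected to the board (earlier first): Tanaka (13 Oct 2005) before Nakamura (24 Dec 2013).
Andersen, Horvat and Baptiste are each a founding director, so the next rule applies.
Among Andersen, Horvat and Baptiste, a committee chair before not a committee chair: Andersen and Horvat (a committee chair) before Baptiste (not a committee chair).
Among Andersen and Horvat, by date first elected to the board (earlier first): Andersen (12 Aug 2002) before Horvat (2 Dec 2007).
Order: Ivanova, Castillo, Vasquez, Tanaka, Nakamura, Andersen, Horvat, Baptiste. So position 8.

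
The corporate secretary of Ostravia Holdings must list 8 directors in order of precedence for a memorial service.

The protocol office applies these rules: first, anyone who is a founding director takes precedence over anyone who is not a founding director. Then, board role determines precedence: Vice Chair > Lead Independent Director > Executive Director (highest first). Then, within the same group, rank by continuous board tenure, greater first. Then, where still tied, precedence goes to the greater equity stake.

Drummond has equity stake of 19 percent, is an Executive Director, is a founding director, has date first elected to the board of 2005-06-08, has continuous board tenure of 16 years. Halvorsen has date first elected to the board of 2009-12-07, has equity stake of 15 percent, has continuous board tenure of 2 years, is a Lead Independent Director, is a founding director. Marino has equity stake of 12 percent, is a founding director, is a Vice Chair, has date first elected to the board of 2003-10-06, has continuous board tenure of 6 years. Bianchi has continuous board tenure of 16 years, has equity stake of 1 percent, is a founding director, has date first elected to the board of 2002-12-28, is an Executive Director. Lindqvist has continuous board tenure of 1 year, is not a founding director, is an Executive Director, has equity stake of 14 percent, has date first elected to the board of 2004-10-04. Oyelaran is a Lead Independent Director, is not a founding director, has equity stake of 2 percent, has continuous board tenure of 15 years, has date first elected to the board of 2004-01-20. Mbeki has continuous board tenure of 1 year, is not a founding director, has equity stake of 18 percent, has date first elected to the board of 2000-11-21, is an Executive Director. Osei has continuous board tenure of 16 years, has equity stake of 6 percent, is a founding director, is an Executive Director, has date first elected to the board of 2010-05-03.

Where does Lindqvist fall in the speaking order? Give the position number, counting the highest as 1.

By the first rule: Marino, Halvorsen, Drummond, Osei and Bianchi (each a founding director); then Oyelaran, Mbeki and Lindqvist (each not a founding director).
Among Marino, Halvorsen, Drummond, Osei and Bianchi, by board role: Marino (Vice Chair) before Halvorsen (Lead Independent Director) before Drummond, Osei and Bianchi (Executive Director).
Drummond, Osei and Bianchi all have continuous board tenure 16 years, so the next rule applies.
Among Drummond, Osei and Bianchi, by equity stake (higher first): Drummond (19 percent) before Osei (6 percent) before Bianchi (1 percent).
Among Oyelaran, Mbeki and Lindqvist, by board role: Oyelaran (Lead Independent Director) before Mbeki and Lindqvist (Executive Director).
Mbeki and Lindqvist both have continuous board tenure 1 year, so the next rule applies.
Among Mbeki and Lindqvist, by equity stake (higher first): Mbeki (18 percent) before Lindqvist (14 percent).
Order: Marino, Halvorsen, Drummond, Osei, Bianchi, Oyelaran, Mbeki, Lindqvist. So position 8.

8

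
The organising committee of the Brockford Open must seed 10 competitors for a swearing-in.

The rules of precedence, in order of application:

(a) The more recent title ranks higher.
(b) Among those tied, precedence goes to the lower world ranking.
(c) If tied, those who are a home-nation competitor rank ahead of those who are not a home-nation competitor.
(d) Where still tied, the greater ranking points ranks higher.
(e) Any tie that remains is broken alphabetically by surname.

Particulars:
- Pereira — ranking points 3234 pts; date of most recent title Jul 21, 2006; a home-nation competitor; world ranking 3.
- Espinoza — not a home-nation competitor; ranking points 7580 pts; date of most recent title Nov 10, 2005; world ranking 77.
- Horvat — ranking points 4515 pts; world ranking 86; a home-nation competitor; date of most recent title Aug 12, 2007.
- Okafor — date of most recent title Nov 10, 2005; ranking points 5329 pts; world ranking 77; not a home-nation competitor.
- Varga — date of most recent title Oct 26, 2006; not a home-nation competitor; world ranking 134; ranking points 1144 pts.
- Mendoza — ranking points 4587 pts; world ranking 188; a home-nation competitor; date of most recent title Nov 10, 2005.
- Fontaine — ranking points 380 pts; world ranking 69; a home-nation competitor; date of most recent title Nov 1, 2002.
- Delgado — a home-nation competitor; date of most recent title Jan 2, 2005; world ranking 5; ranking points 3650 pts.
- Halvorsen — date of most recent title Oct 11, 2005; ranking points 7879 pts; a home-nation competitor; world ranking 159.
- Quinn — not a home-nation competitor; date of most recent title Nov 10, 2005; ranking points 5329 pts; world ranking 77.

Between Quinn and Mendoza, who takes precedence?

By date of most recent title (later first): Horvat (Aug 12, 2007); then Varga (Oct 26, 2006); then Pereira (Jul 21, 2006); then Espinoza, Okafor, Quinn and Mendoza (each Nov 10, 2005); then Halvorsen (Oct 11, 2005); then Delgado (Jan 2, 2005); then Fontaine (Nov 1, 2002).
Among Espinoza, Okafor, Quinn and Mendoza, by world ranking (lower first): Espinoza, Okafor and Quinn (77) before Mendoza (188).
Espinoza, Okafor and Quinn are each not a home-nation competitor, so the next rule applies.
Among Espinoza, Okafor and Quinn, by ranking points (higher first): Espinoza (7580 pts) before Okafor and Quinn (5329 pts).
Among Okafor and Quinn, alphabetically by surname: Okafor before Quinn.
So Quinn takes precedence.

Quinn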